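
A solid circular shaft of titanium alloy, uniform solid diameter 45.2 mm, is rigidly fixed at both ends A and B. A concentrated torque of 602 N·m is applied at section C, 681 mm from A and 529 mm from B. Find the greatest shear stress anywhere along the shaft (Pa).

With uniform GJ and both ends fixed, compatibility θ_AC = θ_CB gives T_A·a = T_B·b, together with T_A + T_B = T₀.
T_A = T₀·b/(a+b) = 602.0·529/1210 = 263.2 N·m; T_B = 338.8 N·m.
τ in each portion: τ_AC = 1.45×10^7 Pa, τ_CB = 1.87×10^7 Pa; maximum is in CB.
τ_max = T_CB·r/J = 338.8·0.0226/4.10×10^-7 = 1.869×10^7 Pa.

1.87e7 Pa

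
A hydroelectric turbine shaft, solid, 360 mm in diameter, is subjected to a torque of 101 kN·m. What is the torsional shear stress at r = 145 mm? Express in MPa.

J = πd⁴/32 = π(0.360)⁴/32 = 1.649×10^-3 m⁴.
Shear stress varies linearly with radius: τ = T·r/J = 101000 × 0.145 / 1.649×10^-3 = 8.881×10^6 Pa.

8.88 MPa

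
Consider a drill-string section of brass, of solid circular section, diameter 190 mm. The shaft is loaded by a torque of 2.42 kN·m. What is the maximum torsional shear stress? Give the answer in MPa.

1.80 MPa

J = πd⁴/32 = π(0.190)⁴/32 = 1.279×10^-4 m⁴.
τ_max = T·r/J = 2420 × 0.0950 / 1.279×10^-4 = 1.797×10^6 Pa.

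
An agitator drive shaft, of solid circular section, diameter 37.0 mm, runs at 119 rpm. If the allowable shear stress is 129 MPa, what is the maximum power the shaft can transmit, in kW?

16.0 kW

J = πd⁴/32 = π(0.0370)⁴/32 = 1.840×10^-7 m⁴.
T_max = τ_allow·J/r = 1.29×10^8 × 1.840×10^-7 / 0.0185 = 1283 N·m.
ω = 2π·119/60 = 12.46 rad/s, so P_max = T_max·ω = 1.599×10^4 W.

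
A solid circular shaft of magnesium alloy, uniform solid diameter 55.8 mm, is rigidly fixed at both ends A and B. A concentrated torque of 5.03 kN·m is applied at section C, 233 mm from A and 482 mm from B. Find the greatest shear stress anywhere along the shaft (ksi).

14.4 ksi

With uniform GJ and both ends fixed, compatibility θ_AC = θ_CB gives T_A·a = T_B·b, together with T_A + T_B = T₀.
T_A = T₀·b/(a+b) = 5030·482/715.0 = 3391 N·m; T_B = 1639 N·m.
τ in each portion: τ_AC = 9.94×10^7 Pa, τ_CB = 4.80×10^7 Pa; maximum is in AC.
τ_max = T_AC·r/J = 3391·0.0279/9.52×10^-7 = 9.940×10^7 Pa.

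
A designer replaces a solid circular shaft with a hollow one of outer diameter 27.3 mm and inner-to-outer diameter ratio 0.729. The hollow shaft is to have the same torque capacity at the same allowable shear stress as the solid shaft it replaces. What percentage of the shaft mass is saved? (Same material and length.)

Equal τ_max and T ⇒ the solid shaft needs d_s³ = d_o³(1−k⁴), so d_s = 27.3·(1−0.729⁴)^(1/3) = 24.44 mm.
Area ratio A_h/A_s = d_o²(1−k²)/d_s² = (1−k²)/(1−k⁴)^(2/3) = 0.5846.
Mass saving = 1 − 0.5846 = 41.5 %.

41.5 %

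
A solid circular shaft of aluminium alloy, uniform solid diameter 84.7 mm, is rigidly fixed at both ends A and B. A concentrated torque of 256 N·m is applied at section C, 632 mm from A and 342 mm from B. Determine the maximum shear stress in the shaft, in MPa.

1.39 MPa

With uniform GJ and both ends fixed, compatibility θ_AC = θ_CB gives T_A·a = T_B·b, together with T_A + T_B = T₀.
T_A = T₀·b/(a+b) = 256.0·342/974.0 = 89.89 N·m; T_B = 166.1 N·m.
τ in each portion: τ_AC = 7.53×10^5 Pa, τ_CB = 1.39×10^6 Pa; maximum is in CB.
τ_max = T_CB·r/J = 166.1·0.0423/5.05×10^-6 = 1.392×10^6 Pa.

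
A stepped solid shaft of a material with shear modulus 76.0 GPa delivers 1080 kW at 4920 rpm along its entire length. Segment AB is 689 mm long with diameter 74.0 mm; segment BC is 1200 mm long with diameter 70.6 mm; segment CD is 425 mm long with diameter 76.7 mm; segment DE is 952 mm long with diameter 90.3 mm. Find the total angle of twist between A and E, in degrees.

1.58°

ω = 2π·4920/60 = 515.2 rad/s, so T = P/ω = 1080×10³ / 515.2 = 2096 N·m.
J_AB = π(0.0740)⁴/32 = 2.94×10^-6 m⁴; J_BC = π(0.0706)⁴/32 = 2.44×10^-6 m⁴; J_CD = π(0.0767)⁴/32 = 3.40×10^-6 m⁴; J_DE = π(0.0903)⁴/32 = 6.53×10^-6 m⁴.
θ = (T/G)·Σ L_i/J_i = (2096/76.0×10⁹)·(0.689/2.94×10^-6 + 1.20/2.44×10^-6 + 0.425/3.40×10^-6 + 0.952/6.53×10^-6) = 0.02750 rad.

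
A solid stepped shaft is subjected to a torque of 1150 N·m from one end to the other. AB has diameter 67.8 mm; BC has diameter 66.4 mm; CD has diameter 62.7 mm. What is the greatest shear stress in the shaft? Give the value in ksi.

Under the same torque, τ_max = 16T/(πd³) is largest where d is smallest — segment CD (d = 62.7 mm).
τ_max = 16·1150/(π·(0.0627)³) = 2.376×10^7 Pa.

3.45 ksi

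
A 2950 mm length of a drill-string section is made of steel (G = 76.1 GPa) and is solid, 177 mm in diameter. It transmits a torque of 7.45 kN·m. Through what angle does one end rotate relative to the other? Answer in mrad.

J = πd⁴/32 = π(0.177)⁴/32 = 9.636×10^-5 m⁴.
θ = T·L/(G·J) = 7450 × 2.95 / (76.1×10⁹ × 9.636×10^-5) = 2.997×10^-3 rad.

3.00 mrad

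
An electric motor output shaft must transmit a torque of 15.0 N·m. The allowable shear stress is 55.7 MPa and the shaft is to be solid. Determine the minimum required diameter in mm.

For a solid shaft τ_max = 16T/(πd³), so d = (16T/(π τ_allow))^(1/3) = (16·15.00/(π·5.57×10^7))^(1/3) = 0.01111 m.

11.1 mm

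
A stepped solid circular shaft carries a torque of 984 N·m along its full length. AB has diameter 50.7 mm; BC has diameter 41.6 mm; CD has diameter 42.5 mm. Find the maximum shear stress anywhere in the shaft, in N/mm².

69.6 N/mm²

Under the same torque, τ_max = 16T/(πd³) is largest where d is smallest — segment BC (d = 41.6 mm).
τ_max = 16·984.0/(π·(0.0416)³) = 6.961×10^7 Pa.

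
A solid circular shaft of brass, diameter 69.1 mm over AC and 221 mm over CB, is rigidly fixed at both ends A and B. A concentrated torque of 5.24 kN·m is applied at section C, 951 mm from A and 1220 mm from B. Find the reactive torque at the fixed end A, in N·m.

Compatibility: T_A·a/J_AC = T_B·b/J_CB with T_A + T_B = T₀.
J_AC = 2.24×10^-6 m⁴, J_CB = 2.34×10^-4 m⁴, so T_A = T₀·(J_AC/a)/((J_AC/a)+(J_CB/b)) = 63.47 N·m, T_B = 5177 N·m.

63.5 N·m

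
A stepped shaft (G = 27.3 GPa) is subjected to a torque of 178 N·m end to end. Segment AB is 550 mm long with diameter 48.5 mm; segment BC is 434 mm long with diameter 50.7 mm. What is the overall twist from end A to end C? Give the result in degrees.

J_AB = π(0.0485)⁴/32 = 5.43×10^-7 m⁴; J_BC = π(0.0507)⁴/32 = 6.49×10^-7 m⁴.
θ = (T/G)·Σ L_i/J_i = (178.0/27.3×10⁹)·(0.550/5.43×10^-7 + 0.434/6.49×10^-7) = 0.01096 rad.

0.628°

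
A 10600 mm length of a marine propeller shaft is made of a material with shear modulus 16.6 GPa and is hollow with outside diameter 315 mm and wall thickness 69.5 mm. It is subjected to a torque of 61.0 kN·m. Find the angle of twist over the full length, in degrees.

2.56°

J = π(d_o⁴ − d_i⁴)/32 = π(0.315⁴ − 0.176⁴)/32 = 8.724×10^-4 m⁴.
θ = T·L/(G·J) = 61000 × 10.6 / (16.6×10⁹ × 8.724×10^-4) = 0.04465 rad.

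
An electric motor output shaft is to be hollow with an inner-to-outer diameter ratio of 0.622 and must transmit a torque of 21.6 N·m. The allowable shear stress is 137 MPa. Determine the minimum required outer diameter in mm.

For a hollow shaft with d_i/d_o = 0.622: τ_max = 16T/(π d_o³ (1−k⁴)), so d_o = [16T/(π τ_allow (1−k⁴))]^(1/3) = [16·21.60/(π·1.37×10^8·0.8503)]^(1/3) = 0.009811 m.

9.81 mm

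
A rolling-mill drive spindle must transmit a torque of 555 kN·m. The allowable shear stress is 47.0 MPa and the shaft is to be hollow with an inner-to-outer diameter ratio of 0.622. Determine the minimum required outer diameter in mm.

For a hollow shaft with d_i/d_o = 0.622: τ_max = 16T/(π d_o³ (1−k⁴)), so d_o = [16T/(π τ_allow (1−k⁴))]^(1/3) = [16·555000/(π·4.70×10^7·0.8503)]^(1/3) = 0.4135 m.

414 mm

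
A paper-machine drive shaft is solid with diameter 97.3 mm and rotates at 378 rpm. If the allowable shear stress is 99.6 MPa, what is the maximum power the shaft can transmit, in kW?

J = πd⁴/32 = π(0.0973)⁴/32 = 8.799×10^-6 m⁴.
T_max = τ_allow·J/r = 9.96×10^7 × 8.799×10^-6 / 0.0486 = 18010 N·m.
ω = 2π·378/60 = 39.58 rad/s, so P_max = T_max·ω = 7.131×10^5 W.

713 kW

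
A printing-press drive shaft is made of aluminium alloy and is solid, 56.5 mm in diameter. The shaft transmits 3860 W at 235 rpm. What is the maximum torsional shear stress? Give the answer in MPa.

ω = 2π·235/60 = 24.61 rad/s, so T = P/ω = 3860 / 24.61 = 156.9 N·m.
J = πd⁴/32 = π(0.0565)⁴/32 = 1.000×10^-6 m⁴.
τ_max = T·r/J = 156.9 × 0.0283 / 1.000×10^-6 = 4.429×10^6 Pa.

4.43 MPa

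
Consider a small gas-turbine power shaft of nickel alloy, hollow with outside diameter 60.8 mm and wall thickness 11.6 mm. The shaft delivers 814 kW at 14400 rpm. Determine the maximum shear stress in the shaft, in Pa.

ω = 2π·14400/60 = 1508 rad/s, so T = P/ω = 814×10³ / 1508 = 539.8 N·m.
J = π(d_o⁴ − d_i⁴)/32 = π(0.0608⁴ − 0.0376⁴)/32 = 1.145×10^-6 m⁴.
τ_max = T·r/J = 539.8 × 0.0304 / 1.145×10^-6 = 1.433×10^7 Pa.

1.43e7 Pa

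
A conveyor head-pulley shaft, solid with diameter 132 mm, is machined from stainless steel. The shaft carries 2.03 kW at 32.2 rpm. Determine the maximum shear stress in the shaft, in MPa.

ω = 2π·32.2/60 = 3.372 rad/s, so T = P/ω = 2.03×10³ / 3.372 = 602.0 N·m.
J = πd⁴/32 = π(0.132)⁴/32 = 2.981×10^-5 m⁴.
τ_max = T·r/J = 602.0 × 0.0660 / 2.981×10^-5 = 1.333×10^6 Pa.

1.33 MPa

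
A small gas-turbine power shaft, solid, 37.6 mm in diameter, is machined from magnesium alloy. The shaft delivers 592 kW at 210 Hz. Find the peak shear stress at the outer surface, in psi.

ω = 2π·210 = 1319 rad/s, so T = P/ω = 592×10³ / 1319 = 448.7 N·m.
J = πd⁴/32 = π(0.0376)⁴/32 = 1.962×10^-7 m⁴.
τ_max = T·r/J = 448.7 × 0.0188 / 1.962×10^-7 = 4.299×10^7 Pa.

6230 psi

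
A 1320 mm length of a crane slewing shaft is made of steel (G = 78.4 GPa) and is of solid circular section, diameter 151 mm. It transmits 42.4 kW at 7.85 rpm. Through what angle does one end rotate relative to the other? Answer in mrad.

17.0 mrad

ω = 2π·7.85/60 = 0.8221 rad/s, so T = P/ω = 42.4×10³ / 0.8221 = 51580 N·m.
J = πd⁴/32 = π(0.151)⁴/32 = 5.104×10^-5 m⁴.
θ = T·L/(G·J) = 51580 × 1.32 / (78.4×10⁹ × 5.104×10^-5) = 0.01701 rad.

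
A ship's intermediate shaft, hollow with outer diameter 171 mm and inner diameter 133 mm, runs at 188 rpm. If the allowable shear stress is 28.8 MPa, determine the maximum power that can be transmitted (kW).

J = π(d_o⁴ − d_i⁴)/32 = π(0.171⁴ − 0.133⁴)/32 = 5.322×10^-5 m⁴.
T_max = τ_allow·J/r = 2.88×10^7 × 5.322×10^-5 / 0.0855 = 17930 N·m.
ω = 2π·188/60 = 19.69 rad/s, so P_max = T_max·ω = 3.530×10^5 W.

353 kW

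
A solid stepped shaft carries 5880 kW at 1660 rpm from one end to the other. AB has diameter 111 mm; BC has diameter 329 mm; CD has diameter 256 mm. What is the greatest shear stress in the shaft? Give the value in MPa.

ω = 2π·1660/60 = 173.8 rad/s, so T = P/ω = 5880×10³ / 173.8 = 33830 N·m.
Under the same torque, τ_max = 16T/(πd³) is largest where d is smallest — segment AB (d = 111 mm).
τ_max = 16·33830/(π·(0.111)³) = 1.260×10^8 Pa.

126 MPa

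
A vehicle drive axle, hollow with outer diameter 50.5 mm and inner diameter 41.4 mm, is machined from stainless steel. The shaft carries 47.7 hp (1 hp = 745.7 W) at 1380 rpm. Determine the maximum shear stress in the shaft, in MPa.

17.8 MPa

ω = 2π·1380/60 = 144.5 rad/s, so T = P/ω = 47.7×745.7 / 144.5 = 246.1 N·m.
J = π(d_o⁴ − d_i⁴)/32 = π(0.0505⁴ − 0.0414⁴)/32 = 3.501×10^-7 m⁴.
τ_max = T·r/J = 246.1 × 0.0253 / 3.501×10^-7 = 1.775×10^7 Pa.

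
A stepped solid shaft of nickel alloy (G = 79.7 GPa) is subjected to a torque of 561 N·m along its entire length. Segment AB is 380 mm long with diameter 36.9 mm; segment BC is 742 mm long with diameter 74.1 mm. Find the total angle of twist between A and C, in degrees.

J_AB = π(0.0369)⁴/32 = 1.82×10^-7 m⁴; J_BC = π(0.0741)⁴/32 = 2.96×10^-6 m⁴.
θ = (T/G)·Σ L_i/J_i = (561.0/79.7×10⁹)·(0.380/1.82×10^-7 + 0.742/2.96×10^-6) = 0.01646 rad.

0.943°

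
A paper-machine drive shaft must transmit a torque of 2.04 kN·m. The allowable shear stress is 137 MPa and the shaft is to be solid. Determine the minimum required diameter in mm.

For a solid shaft τ_max = 16T/(πd³), so d = (16T/(π τ_allow))^(1/3) = (16·2040/(π·1.37×10^8))^(1/3) = 0.04233 m.

42.3 mm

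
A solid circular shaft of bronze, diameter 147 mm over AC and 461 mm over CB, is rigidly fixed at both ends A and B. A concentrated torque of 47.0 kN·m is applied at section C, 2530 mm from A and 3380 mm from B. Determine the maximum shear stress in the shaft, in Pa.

Compatibility: T_A·a/J_AC = T_B·b/J_CB with T_A + T_B = T₀.
J_AC = 4.58×10^-5 m⁴, J_CB = 4.43×10^-3 m⁴, so T_A = T₀·(J_AC/a)/((J_AC/a)+(J_CB/b)) = 640.3 N·m, T_B = 46360 N·m.
τ in each portion: τ_AC = 1.03×10^6 Pa, τ_CB = 2.41×10^6 Pa; maximum is in CB.
τ_max = T_CB·r/J = 46360·0.231/4.43×10^-3 = 2.410×10^6 Pa.

2.41e6 Pa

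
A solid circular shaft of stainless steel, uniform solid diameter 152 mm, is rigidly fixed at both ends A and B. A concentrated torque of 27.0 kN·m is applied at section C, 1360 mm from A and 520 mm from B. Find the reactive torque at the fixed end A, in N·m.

With uniform GJ and both ends fixed, compatibility θ_AC = θ_CB gives T_A·a = T_B·b, together with T_A + T_B = T₀.
T_A = T₀·b/(a+b) = 27000·520/1880 = 7468 N·m; T_B = 19530 N·m.

7470 N·m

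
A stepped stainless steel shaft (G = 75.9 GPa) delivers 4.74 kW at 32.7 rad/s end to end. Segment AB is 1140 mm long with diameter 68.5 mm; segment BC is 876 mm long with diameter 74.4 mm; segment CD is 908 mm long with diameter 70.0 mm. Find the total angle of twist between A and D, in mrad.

2.30 mrad

ω = 32.7 rad/s, so T = P/ω = 4.74×10³ / 32.70 = 145.0 N·m.
J_AB = π(0.0685)⁴/32 = 2.16×10^-6 m⁴; J_BC = π(0.0744)⁴/32 = 3.01×10^-6 m⁴; J_CD = π(0.0700)⁴/32 = 2.36×10^-6 m⁴.
θ = (T/G)·Σ L_i/J_i = (145.0/75.9×10⁹)·(1.14/2.16×10^-6 + 0.876/3.01×10^-6 + 0.908/2.36×10^-6) = 2.299×10^-3 rad.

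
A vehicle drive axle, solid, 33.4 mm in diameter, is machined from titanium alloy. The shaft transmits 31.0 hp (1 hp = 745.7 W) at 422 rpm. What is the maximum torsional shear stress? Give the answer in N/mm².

71.5 N/mm²

ω = 2π·422/60 = 44.19 rad/s, so T = P/ω = 31.0×745.7 / 44.19 = 523.1 N·m.
J = πd⁴/32 = π(0.0334)⁴/32 = 1.222×10^-7 m⁴.
τ_max = T·r/J = 523.1 × 0.0167 / 1.222×10^-7 = 7.150×10^7 Pa.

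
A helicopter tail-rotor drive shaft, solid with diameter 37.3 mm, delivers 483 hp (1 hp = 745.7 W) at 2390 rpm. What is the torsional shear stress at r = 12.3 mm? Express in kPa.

93100 kPa

ω = 2π·2390/60 = 250.3 rad/s, so T = P/ω = 483×745.7 / 250.3 = 1439 N·m.
J = πd⁴/32 = π(0.0373)⁴/32 = 1.900×10^-7 m⁴.
Shear stress varies linearly with radius: τ = T·r/J = 1439 × 0.0123 / 1.900×10^-7 = 9.314×10^7 Pa.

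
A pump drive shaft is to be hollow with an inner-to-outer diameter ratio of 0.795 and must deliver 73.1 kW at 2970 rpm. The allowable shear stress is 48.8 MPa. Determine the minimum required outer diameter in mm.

34.4 mm

ω = 2π·2970/60 = 311.0 rad/s, so T = P/ω = 73.1×10³ / 311.0 = 235.0 N·m.
For a hollow shaft with d_i/d_o = 0.795: τ_max = 16T/(π d_o³ (1−k⁴)), so d_o = [16T/(π τ_allow (1−k⁴))]^(1/3) = [16·235.0/(π·4.88×10^7·0.6005)]^(1/3) = 0.03444 m.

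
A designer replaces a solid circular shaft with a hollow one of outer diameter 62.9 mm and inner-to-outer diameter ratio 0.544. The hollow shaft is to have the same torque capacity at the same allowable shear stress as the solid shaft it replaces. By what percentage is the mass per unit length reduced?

Equal τ_max and T ⇒ the solid shaft needs d_s³ = d_o³(1−k⁴), so d_s = 62.9·(1−0.544⁴)^(1/3) = 61.01 mm.
Area ratio A_h/A_s = d_o²(1−k²)/d_s² = (1−k²)/(1−k⁴)^(2/3) = 0.7484.
Mass saving = 1 − 0.7484 = 25.2 %.

25.2 %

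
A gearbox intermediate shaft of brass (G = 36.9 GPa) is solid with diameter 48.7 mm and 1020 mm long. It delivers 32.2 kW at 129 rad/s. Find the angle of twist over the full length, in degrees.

ω = 129 rad/s, so T = P/ω = 32.2×10³ / 129.0 = 249.6 N·m.
J = πd⁴/32 = π(0.0487)⁴/32 = 5.522×10^-7 m⁴.
θ = T·L/(G·J) = 249.6 × 1.02 / (36.9×10⁹ × 5.522×10^-7) = 0.01249 rad.

0.716°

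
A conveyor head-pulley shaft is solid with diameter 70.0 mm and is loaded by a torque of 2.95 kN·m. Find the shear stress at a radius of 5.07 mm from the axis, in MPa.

J = πd⁴/32 = π(0.0700)⁴/32 = 2.357×10^-6 m⁴.
Shear stress varies linearly with radius: τ = T·r/J = 2950 × 0.00507 / 2.357×10^-6 = 6.345×10^6 Pa.

6.35 MPa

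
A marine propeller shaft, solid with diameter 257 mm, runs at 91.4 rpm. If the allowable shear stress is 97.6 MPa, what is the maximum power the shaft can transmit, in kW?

3110 kW

J = πd⁴/32 = π(0.257)⁴/32 = 4.283×10^-4 m⁴.
T_max = τ_allow·J/r = 9.76×10^7 × 4.283×10^-4 / 0.129 = 325300 N·m.
ω = 2π·91.4/60 = 9.571 rad/s, so P_max = T_max·ω = 3.114×10^6 W.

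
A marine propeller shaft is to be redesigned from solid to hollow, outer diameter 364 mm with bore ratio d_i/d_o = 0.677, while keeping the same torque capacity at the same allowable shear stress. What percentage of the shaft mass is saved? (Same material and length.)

Equal τ_max and T ⇒ the solid shaft needs d_s³ = d_o³(1−k⁴), so d_s = 364·(1−0.677⁴)^(1/3) = 336.5 mm.
Area ratio A_h/A_s = d_o²(1−k²)/d_s² = (1−k²)/(1−k⁴)^(2/3) = 0.6339.
Mass saving = 1 − 0.6339 = 36.6 %.

36.6 %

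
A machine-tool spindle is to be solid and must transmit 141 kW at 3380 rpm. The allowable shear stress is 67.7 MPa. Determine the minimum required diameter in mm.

31.1 mm

ω = 2π·3380/60 = 354.0 rad/s, so T = P/ω = 141×10³ / 354.0 = 398.4 N·m.
For a solid shaft τ_max = 16T/(πd³), so d = (16T/(π τ_allow))^(1/3) = (16·398.4/(π·6.77×10^7))^(1/3) = 0.03106 m.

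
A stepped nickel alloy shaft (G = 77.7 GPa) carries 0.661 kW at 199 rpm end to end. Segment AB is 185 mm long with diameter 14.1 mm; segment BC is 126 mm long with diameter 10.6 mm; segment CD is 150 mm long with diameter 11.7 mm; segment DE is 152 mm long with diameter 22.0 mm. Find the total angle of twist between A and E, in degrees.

ω = 2π·199/60 = 20.84 rad/s, so T = P/ω = 0.661×10³ / 20.84 = 31.72 N·m.
J_AB = π(0.0141)⁴/32 = 3.88×10^-9 m⁴; J_BC = π(0.0106)⁴/32 = 1.24×10^-9 m⁴; J_CD = π(0.0117)⁴/32 = 1.84×10^-9 m⁴; J_DE = π(0.0220)⁴/32 = 2.30×10^-8 m⁴.
θ = (T/G)·Σ L_i/J_i = (31.72/77.7×10⁹)·(0.185/3.88×10^-9 + 0.126/1.24×10^-9 + 0.150/1.84×10^-9 + 0.152/2.30×10^-8) = 0.09695 rad.

5.55°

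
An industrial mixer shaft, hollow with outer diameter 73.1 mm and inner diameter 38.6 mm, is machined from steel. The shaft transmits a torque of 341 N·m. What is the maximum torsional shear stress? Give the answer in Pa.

J = π(d_o⁴ − d_i⁴)/32 = π(0.0731⁴ − 0.0386⁴)/32 = 2.585×10^-6 m⁴.
τ_max = T·r/J = 341.0 × 0.0365 / 2.585×10^-6 = 4.821×10^6 Pa.

4.82e6 Pa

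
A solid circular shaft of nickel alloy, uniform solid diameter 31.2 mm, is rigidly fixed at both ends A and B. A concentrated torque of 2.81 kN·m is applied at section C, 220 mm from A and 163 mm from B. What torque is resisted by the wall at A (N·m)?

With uniform GJ and both ends fixed, compatibility θ_AC = θ_CB gives T_A·a = T_B·b, together with T_A + T_B = T₀.
T_A = T₀·b/(a+b) = 2810·163/383.0 = 1196 N·m; T_B = 1614 N·m.

1200 N·m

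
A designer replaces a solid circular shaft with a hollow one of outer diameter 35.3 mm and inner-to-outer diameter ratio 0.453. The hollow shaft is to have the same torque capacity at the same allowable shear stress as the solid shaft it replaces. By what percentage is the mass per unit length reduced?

18.2 %

Equal τ_max and T ⇒ the solid shaft needs d_s³ = d_o³(1−k⁴), so d_s = 35.3·(1−0.453⁴)^(1/3) = 34.80 mm.
Area ratio A_h/A_s = d_o²(1−k²)/d_s² = (1−k²)/(1−k⁴)^(2/3) = 0.8179.
Mass saving = 1 − 0.8179 = 18.2 %.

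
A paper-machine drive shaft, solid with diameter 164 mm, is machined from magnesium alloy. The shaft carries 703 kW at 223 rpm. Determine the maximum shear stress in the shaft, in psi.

ω = 2π·223/60 = 23.35 rad/s, so T = P/ω = 703×10³ / 23.35 = 30100 N·m.
J = πd⁴/32 = π(0.164)⁴/32 = 7.102×10^-5 m⁴.
τ_max = T·r/J = 30100 × 0.0820 / 7.102×10^-5 = 3.476×10^7 Pa.

5040 psi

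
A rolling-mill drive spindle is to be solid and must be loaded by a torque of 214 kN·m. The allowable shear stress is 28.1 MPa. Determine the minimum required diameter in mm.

For a solid shaft τ_max = 16T/(πd³), so d = (16T/(π τ_allow))^(1/3) = (16·214000/(π·2.81×10^7))^(1/3) = 0.3385 m.

339 mm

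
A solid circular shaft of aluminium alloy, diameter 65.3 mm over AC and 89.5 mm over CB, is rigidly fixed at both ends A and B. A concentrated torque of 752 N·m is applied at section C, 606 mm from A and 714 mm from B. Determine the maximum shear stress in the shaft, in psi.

581 psi

Compatibility: T_A·a/J_AC = T_B·b/J_CB with T_A + T_B = T₀.
J_AC = 1.79×10^-6 m⁴, J_CB = 6.30×10^-6 m⁴, so T_A = T₀·(J_AC/a)/((J_AC/a)+(J_CB/b)) = 188.2 N·m, T_B = 563.8 N·m.
τ in each portion: τ_AC = 3.44×10^6 Pa, τ_CB = 4.01×10^6 Pa; maximum is in CB.
τ_max = T_CB·r/J = 563.8·0.0447/6.30×10^-6 = 4.005×10^6 Pa.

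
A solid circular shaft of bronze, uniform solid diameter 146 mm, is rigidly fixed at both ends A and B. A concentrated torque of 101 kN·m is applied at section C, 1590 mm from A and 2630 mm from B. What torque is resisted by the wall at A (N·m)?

62900 N·m

With uniform GJ and both ends fixed, compatibility θ_AC = θ_CB gives T_A·a = T_B·b, together with T_A + T_B = T₀.
T_A = T₀·b/(a+b) = 101000·2630/4220 = 62950 N·m; T_B = 38050 N·m.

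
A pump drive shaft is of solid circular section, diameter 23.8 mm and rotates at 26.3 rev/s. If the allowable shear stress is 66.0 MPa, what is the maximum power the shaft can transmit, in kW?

28.9 kW

J = πd⁴/32 = π(0.0238)⁴/32 = 3.150×10^-8 m⁴.
T_max = τ_allow·J/r = 6.60×10^7 × 3.150×10^-8 / 0.0119 = 174.7 N·m.
ω = 2π·26.3 = 165.2 rad/s, so P_max = T_max·ω = 2.887×10^4 W.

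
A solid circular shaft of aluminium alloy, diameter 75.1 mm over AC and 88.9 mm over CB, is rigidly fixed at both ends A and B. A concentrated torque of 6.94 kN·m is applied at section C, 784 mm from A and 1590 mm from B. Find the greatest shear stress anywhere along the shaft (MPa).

42.4 MPa

Compatibility: T_A·a/J_AC = T_B·b/J_CB with T_A + T_B = T₀.
J_AC = 3.12×10^-6 m⁴, J_CB = 6.13×10^-6 m⁴, so T_A = T₀·(J_AC/a)/((J_AC/a)+(J_CB/b)) = 3526 N·m, T_B = 3414 N·m.
τ in each portion: τ_AC = 4.24×10^7 Pa, τ_CB = 2.47×10^7 Pa; maximum is in AC.
τ_max = T_AC·r/J = 3526·0.0376/3.12×10^-6 = 4.240×10^7 Pa.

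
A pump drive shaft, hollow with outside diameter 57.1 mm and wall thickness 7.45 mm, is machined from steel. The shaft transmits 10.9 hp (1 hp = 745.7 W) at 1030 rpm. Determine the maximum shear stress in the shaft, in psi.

ω = 2π·1030/60 = 107.9 rad/s, so T = P/ω = 10.9×745.7 / 107.9 = 75.36 N·m.
J = π(d_o⁴ − d_i⁴)/32 = π(0.0571⁴ − 0.0422⁴)/32 = 7.323×10^-7 m⁴.
τ_max = T·r/J = 75.36 × 0.0285 / 7.323×10^-7 = 2.938×10^6 Pa.

426 psi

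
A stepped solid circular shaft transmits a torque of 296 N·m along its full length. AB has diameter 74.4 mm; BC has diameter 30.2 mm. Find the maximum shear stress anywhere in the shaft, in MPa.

54.7 MPa

Under the same torque, τ_max = 16T/(πd³) is largest where d is smallest — segment BC (d = 30.2 mm).
τ_max = 16·296.0/(π·(0.0302)³) = 5.473×10^7 Pa.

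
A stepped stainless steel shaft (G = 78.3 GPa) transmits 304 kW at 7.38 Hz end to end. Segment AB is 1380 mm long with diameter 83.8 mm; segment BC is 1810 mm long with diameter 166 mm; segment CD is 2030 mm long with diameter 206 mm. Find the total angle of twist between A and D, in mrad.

26.9 mrad

ω = 2π·7.38 = 46.37 rad/s, so T = P/ω = 304×10³ / 46.37 = 6556 N·m.
J_AB = π(0.0838)⁴/32 = 4.84×10^-6 m⁴; J_BC = π(0.166)⁴/32 = 7.45×10^-5 m⁴; J_CD = π(0.206)⁴/32 = 1.77×10^-4 m⁴.
θ = (T/G)·Σ L_i/J_i = (6556/78.3×10⁹)·(1.38/4.84×10^-6 + 1.81/7.45×10^-5 + 2.03/1.77×10^-4) = 0.02686 rad.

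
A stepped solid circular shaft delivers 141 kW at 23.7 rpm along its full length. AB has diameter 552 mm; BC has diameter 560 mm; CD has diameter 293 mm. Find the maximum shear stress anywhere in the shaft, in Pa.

ω = 2π·23.7/60 = 2.482 rad/s, so T = P/ω = 141×10³ / 2.482 = 56810 N·m.
Under the same torque, τ_max = 16T/(πd³) is largest where d is smallest — segment CD (d = 293 mm).
τ_max = 16·56810/(π·(0.293)³) = 1.150×10^7 Pa.

1.15e7 Pa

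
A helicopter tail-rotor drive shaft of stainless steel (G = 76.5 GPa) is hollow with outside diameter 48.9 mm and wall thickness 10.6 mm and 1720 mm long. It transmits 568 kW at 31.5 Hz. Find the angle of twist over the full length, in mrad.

128 mrad

ω = 2π·31.5 = 197.9 rad/s, so T = P/ω = 568×10³ / 197.9 = 2870 N·m.
J = π(d_o⁴ − d_i⁴)/32 = π(0.0489⁴ − 0.0277⁴)/32 = 5.036×10^-7 m⁴.
θ = T·L/(G·J) = 2870 × 1.72 / (76.5×10⁹ × 5.036×10^-7) = 0.1281 rad.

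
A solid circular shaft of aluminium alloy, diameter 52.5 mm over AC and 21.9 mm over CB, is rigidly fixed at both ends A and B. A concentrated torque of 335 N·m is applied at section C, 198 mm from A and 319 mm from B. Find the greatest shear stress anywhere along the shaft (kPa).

11600 kPa

Compatibility: T_A·a/J_AC = T_B·b/J_CB with T_A + T_B = T₀.
J_AC = 7.46×10^-7 m⁴, J_CB = 2.26×10^-8 m⁴, so T_A = T₀·(J_AC/a)/((J_AC/a)+(J_CB/b)) = 328.8 N·m, T_B = 6.180 N·m.
τ in each portion: τ_AC = 1.16×10^7 Pa, τ_CB = 3.00×10^6 Pa; maximum is in AC.
τ_max = T_AC·r/J = 328.8·0.0262/7.46×10^-7 = 1.157×10^7 Pa.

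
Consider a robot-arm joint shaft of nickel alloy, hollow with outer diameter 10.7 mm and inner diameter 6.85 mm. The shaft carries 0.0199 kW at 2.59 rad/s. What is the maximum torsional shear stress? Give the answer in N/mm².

38.4 N/mm²

ω = 2.59 rad/s, so T = P/ω = 0.0199×10³ / 2.590 = 7.683 N·m.
J = π(d_o⁴ − d_i⁴)/32 = π(0.0107⁴ − 0.00685⁴)/32 = 1.071×10^-9 m⁴.
τ_max = T·r/J = 7.683 × 0.00535 / 1.071×10^-9 = 3.839×10^7 Pa.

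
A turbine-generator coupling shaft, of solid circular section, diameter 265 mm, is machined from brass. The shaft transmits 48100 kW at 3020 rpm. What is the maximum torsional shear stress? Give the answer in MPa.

ω = 2π·3020/60 = 316.3 rad/s, so T = P/ω = 48100×10³ / 316.3 = 152100 N·m.
J = πd⁴/32 = π(0.265)⁴/32 = 4.842×10^-4 m⁴.
τ_max = T·r/J = 152100 × 0.133 / 4.842×10^-4 = 4.162×10^7 Pa.

41.6 MPa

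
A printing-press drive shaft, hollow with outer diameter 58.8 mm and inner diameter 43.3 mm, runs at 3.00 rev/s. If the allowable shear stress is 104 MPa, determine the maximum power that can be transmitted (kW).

J = π(d_o⁴ − d_i⁴)/32 = π(0.0588⁴ − 0.0433⁴)/32 = 8.285×10^-7 m⁴.
T_max = τ_allow·J/r = 1.04×10^8 × 8.285×10^-7 / 0.0294 = 2931 N·m.
ω = 2π·3.00 = 18.85 rad/s, so P_max = T_max·ω = 5.524×10^4 W.

55.2 kW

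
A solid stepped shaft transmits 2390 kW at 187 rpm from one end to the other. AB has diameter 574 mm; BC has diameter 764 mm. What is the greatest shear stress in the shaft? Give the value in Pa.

3.29e6 Pa

ω = 2π·187/60 = 19.58 rad/s, so T = P/ω = 2390×10³ / 19.58 = 122000 N·m.
Under the same torque, τ_max = 16T/(πd³) is largest where d is smallest — segment AB (d = 574 mm).
τ_max = 16·122000/(π·(0.574)³) = 3.287×10^6 Pa.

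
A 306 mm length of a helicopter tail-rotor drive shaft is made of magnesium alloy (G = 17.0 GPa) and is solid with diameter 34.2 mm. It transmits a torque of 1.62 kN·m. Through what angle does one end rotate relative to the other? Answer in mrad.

217 mrad

J = πd⁴/32 = π(0.0342)⁴/32 = 1.343×10^-7 m⁴.
θ = T·L/(G·J) = 1620 × 0.306 / (17.0×10⁹ × 1.343×10^-7) = 0.2171 rad.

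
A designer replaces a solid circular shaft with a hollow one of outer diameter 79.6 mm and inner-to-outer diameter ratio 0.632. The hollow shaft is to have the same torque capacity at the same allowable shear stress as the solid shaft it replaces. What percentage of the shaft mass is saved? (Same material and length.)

32.6 %

Equal τ_max and T ⇒ the solid shaft needs d_s³ = d_o³(1−k⁴), so d_s = 79.6·(1−0.632⁴)^(1/3) = 75.12 mm.
Area ratio A_h/A_s = d_o²(1−k²)/d_s² = (1−k²)/(1−k⁴)^(2/3) = 0.6744.
Mass saving = 1 − 0.6744 = 32.6 %.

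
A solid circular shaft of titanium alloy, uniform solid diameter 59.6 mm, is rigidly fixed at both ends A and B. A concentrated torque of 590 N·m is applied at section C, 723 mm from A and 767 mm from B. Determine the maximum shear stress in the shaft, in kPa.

With uniform GJ and both ends fixed, compatibility θ_AC = θ_CB gives T_A·a = T_B·b, together with T_A + T_B = T₀.
T_A = T₀·b/(a+b) = 590.0·767/1490 = 303.7 N·m; T_B = 286.3 N·m.
τ in each portion: τ_AC = 7.31×10^6 Pa, τ_CB = 6.89×10^6 Pa; maximum is in AC.
τ_max = T_AC·r/J = 303.7·0.0298/1.24×10^-6 = 7.306×10^6 Pa.

7310 kPa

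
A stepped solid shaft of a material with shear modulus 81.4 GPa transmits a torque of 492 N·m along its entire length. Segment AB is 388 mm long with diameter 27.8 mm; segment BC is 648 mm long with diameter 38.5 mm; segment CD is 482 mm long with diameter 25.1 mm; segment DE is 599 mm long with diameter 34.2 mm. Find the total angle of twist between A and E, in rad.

J_AB = π(0.0278)⁴/32 = 5.86×10^-8 m⁴; J_BC = π(0.0385)⁴/32 = 2.16×10^-7 m⁴; J_CD = π(0.0251)⁴/32 = 3.90×10^-8 m⁴; J_DE = π(0.0342)⁴/32 = 1.34×10^-7 m⁴.
θ = (T/G)·Σ L_i/J_i = (492.0/81.4×10⁹)·(0.388/5.86×10^-8 + 0.648/2.16×10^-7 + 0.482/3.90×10^-8 + 0.599/1.34×10^-7) = 0.1599 rad.

0.160 rad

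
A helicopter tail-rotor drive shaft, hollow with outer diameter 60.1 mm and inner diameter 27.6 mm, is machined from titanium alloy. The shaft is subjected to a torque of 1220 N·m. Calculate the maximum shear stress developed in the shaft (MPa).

J = π(d_o⁴ − d_i⁴)/32 = π(0.0601⁴ − 0.0276⁴)/32 = 1.224×10^-6 m⁴.
τ_max = T·r/J = 1220 × 0.0301 / 1.224×10^-6 = 2.995×10^7 Pa.

30.0 MPa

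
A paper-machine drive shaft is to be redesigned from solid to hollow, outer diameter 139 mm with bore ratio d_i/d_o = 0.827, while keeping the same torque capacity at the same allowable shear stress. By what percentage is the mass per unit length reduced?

51.9 %

Equal τ_max and T ⇒ the solid shaft needs d_s³ = d_o³(1−k⁴), so d_s = 139·(1−0.827⁴)^(1/3) = 112.6 mm.
Area ratio A_h/A_s = d_o²(1−k²)/d_s² = (1−k²)/(1−k⁴)^(2/3) = 0.4813.
Mass saving = 1 − 0.4813 = 51.9 %.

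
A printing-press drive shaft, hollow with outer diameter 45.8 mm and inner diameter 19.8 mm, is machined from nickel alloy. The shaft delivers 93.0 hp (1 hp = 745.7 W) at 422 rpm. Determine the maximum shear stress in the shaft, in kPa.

86200 kPa

ω = 2π·422/60 = 44.19 rad/s, so T = P/ω = 93.0×745.7 / 44.19 = 1569 N·m.
J = π(d_o⁴ − d_i⁴)/32 = π(0.0458⁴ − 0.0198⁴)/32 = 4.169×10^-7 m⁴.
τ_max = T·r/J = 1569 × 0.0229 / 4.169×10^-7 = 8.620×10^7 Pa.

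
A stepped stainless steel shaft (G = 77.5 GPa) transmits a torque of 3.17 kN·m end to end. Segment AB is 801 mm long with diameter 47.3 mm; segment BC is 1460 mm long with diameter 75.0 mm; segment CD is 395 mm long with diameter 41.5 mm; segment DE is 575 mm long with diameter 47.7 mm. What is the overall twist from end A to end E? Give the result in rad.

0.188 rad

J_AB = π(0.0473)⁴/32 = 4.91×10^-7 m⁴; J_BC = π(0.0750)⁴/32 = 3.11×10^-6 m⁴; J_CD = π(0.0415)⁴/32 = 2.91×10^-7 m⁴; J_DE = π(0.0477)⁴/32 = 5.08×10^-7 m⁴.
θ = (T/G)·Σ L_i/J_i = (3170/77.5×10⁹)·(0.801/4.91×10^-7 + 1.46/3.11×10^-6 + 0.395/2.91×10^-7 + 0.575/5.08×10^-7) = 0.1877 rad.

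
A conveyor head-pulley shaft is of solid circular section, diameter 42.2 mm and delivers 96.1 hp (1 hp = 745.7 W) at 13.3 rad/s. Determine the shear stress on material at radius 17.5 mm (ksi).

ω = 13.3 rad/s, so T = P/ω = 96.1×745.7 / 13.30 = 5388 N·m.
J = πd⁴/32 = π(0.0422)⁴/32 = 3.114×10^-7 m⁴.
Shear stress varies linearly with radius: τ = T·r/J = 5388 × 0.0175 / 3.114×10^-7 = 3.028×10^8 Pa.

43.9 ksi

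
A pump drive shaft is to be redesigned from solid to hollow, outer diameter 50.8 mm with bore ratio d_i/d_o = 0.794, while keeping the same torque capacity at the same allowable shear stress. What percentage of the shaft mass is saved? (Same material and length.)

Equal τ_max and T ⇒ the solid shaft needs d_s³ = d_o³(1−k⁴), so d_s = 50.8·(1−0.794⁴)^(1/3) = 42.91 mm.
Area ratio A_h/A_s = d_o²(1−k²)/d_s² = (1−k²)/(1−k⁴)^(2/3) = 0.5180.
Mass saving = 1 − 0.5180 = 48.2 %.

48.2 %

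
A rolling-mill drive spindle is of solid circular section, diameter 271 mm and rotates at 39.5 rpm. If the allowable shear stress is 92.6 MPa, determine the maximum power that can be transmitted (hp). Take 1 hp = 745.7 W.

2010 hp

J = πd⁴/32 = π(0.271)⁴/32 = 5.295×10^-4 m⁴.
T_max = τ_allow·J/r = 9.26×10^7 × 5.295×10^-4 / 0.136 = 361900 N·m.
ω = 2π·39.5/60 = 4.136 rad/s, so P_max = T_max·ω = 1.497×10^6 W.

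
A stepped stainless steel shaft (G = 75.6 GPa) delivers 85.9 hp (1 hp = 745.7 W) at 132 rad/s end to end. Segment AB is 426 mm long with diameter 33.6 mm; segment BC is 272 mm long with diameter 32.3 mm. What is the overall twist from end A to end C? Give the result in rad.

0.0382 rad

ω = 132 rad/s, so T = P/ω = 85.9×745.7 / 132.0 = 485.3 N·m.
J_AB = π(0.0336)⁴/32 = 1.25×10^-7 m⁴; J_BC = π(0.0323)⁴/32 = 1.07×10^-7 m⁴.
θ = (T/G)·Σ L_i/J_i = (485.3/75.6×10⁹)·(0.426/1.25×10^-7 + 0.272/1.07×10^-7) = 0.03819 rad.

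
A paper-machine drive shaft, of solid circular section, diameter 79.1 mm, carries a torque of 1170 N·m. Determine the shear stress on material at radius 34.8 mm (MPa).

J = πd⁴/32 = π(0.0791)⁴/32 = 3.843×10^-6 m⁴.
Shear stress varies linearly with radius: τ = T·r/J = 1170 × 0.0348 / 3.843×10^-6 = 1.059×10^7 Pa.

10.6 MPa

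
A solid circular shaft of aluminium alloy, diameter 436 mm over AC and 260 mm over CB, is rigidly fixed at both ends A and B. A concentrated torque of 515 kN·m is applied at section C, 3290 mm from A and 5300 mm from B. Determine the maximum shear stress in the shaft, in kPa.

Compatibility: T_A·a/J_AC = T_B·b/J_CB with T_A + T_B = T₀.
J_AC = 3.55×10^-3 m⁴, J_CB = 4.49×10^-4 m⁴, so T_A = T₀·(J_AC/a)/((J_AC/a)+(J_CB/b)) = 477500 N·m, T_B = 37480 N·m.
τ in each portion: τ_AC = 2.93×10^7 Pa, τ_CB = 1.09×10^7 Pa; maximum is in AC.
τ_max = T_AC·r/J = 477500·0.218/3.55×10^-3 = 2.934×10^7 Pa.

29300 kPa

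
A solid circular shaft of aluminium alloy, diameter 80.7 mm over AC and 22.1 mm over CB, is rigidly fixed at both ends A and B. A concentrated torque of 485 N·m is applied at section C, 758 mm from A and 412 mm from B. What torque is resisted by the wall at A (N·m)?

Compatibility: T_A·a/J_AC = T_B·b/J_CB with T_A + T_B = T₀.
J_AC = 4.16×10^-6 m⁴, J_CB = 2.34×10^-8 m⁴, so T_A = T₀·(J_AC/a)/((J_AC/a)+(J_CB/b)) = 480.0 N·m, T_B = 4.967 N·m.

480 N·m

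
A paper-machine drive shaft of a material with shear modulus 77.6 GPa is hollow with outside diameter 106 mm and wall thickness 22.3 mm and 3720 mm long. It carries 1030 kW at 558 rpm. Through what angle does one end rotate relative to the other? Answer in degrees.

ω = 2π·558/60 = 58.43 rad/s, so T = P/ω = 1030×10³ / 58.43 = 17630 N·m.
J = π(d_o⁴ − d_i⁴)/32 = π(0.106⁴ − 0.0614⁴)/32 = 1.100×10^-5 m⁴.
θ = T·L/(G·J) = 17630 × 3.72 / (77.6×10⁹ × 1.100×10^-5) = 0.07682 rad.

4.40°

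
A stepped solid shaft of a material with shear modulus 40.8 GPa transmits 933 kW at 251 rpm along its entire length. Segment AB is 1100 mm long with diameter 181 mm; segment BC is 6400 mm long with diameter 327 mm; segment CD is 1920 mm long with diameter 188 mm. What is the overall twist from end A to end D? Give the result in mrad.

ω = 2π·251/60 = 26.28 rad/s, so T = P/ω = 933×10³ / 26.28 = 35500 N·m.
J_AB = π(0.181)⁴/32 = 1.05×10^-4 m⁴; J_BC = π(0.327)⁴/32 = 1.12×10^-3 m⁴; J_CD = π(0.188)⁴/32 = 1.23×10^-4 m⁴.
θ = (T/G)·Σ L_i/J_i = (35500/40.8×10⁹)·(1.10/1.05×10^-4 + 6.40/1.12×10^-3 + 1.92/1.23×10^-4) = 0.02766 rad.

27.7 mrad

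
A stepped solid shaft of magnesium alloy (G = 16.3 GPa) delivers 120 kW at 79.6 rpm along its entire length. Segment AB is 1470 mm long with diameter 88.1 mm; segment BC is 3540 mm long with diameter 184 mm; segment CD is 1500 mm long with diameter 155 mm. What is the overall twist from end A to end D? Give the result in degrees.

ω = 2π·79.6/60 = 8.336 rad/s, so T = P/ω = 120×10³ / 8.336 = 14400 N·m.
J_AB = π(0.0881)⁴/32 = 5.91×10^-6 m⁴; J_BC = π(0.184)⁴/32 = 1.13×10^-4 m⁴; J_CD = π(0.155)⁴/32 = 5.67×10^-5 m⁴.
θ = (T/G)·Σ L_i/J_i = (14400/16.3×10⁹)·(1.47/5.91×10^-6 + 3.54/1.13×10^-4 + 1.50/5.67×10^-5) = 0.2707 rad.

15.5°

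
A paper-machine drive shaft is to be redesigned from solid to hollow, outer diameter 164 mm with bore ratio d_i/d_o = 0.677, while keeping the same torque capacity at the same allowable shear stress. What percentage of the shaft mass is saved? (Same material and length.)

Equal τ_max and T ⇒ the solid shaft needs d_s³ = d_o³(1−k⁴), so d_s = 164·(1−0.677⁴)^(1/3) = 151.6 mm.
Area ratio A_h/A_s = d_o²(1−k²)/d_s² = (1−k²)/(1−k⁴)^(2/3) = 0.6339.
Mass saving = 1 − 0.6339 = 36.6 %.

36.6 %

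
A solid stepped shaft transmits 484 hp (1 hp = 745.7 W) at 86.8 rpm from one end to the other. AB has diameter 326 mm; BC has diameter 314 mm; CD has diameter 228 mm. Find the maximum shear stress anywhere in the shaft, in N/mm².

17.1 N/mm²

ω = 2π·86.8/60 = 9.090 rad/s, so T = P/ω = 484×745.7 / 9.090 = 39710 N·m.
Under the same torque, τ_max = 16T/(πd³) is largest where d is smallest — segment CD (d = 228 mm).
τ_max = 16·39710/(π·(0.228)³) = 1.706×10^7 Pa.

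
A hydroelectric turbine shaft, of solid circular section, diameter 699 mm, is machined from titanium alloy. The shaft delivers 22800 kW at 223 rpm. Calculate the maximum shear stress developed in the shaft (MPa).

ω = 2π·223/60 = 23.35 rad/s, so T = P/ω = 22800×10³ / 23.35 = 976300 N·m.
J = πd⁴/32 = π(0.699)⁴/32 = 0.02344 m⁴.
τ_max = T·r/J = 976300 × 0.349 / 0.02344 = 1.456×10^7 Pa.

14.6 MPa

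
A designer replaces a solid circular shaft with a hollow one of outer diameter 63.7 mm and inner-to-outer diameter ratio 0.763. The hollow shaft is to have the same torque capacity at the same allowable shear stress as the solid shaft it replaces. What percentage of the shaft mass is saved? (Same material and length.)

44.9 %

Equal τ_max and T ⇒ the solid shaft needs d_s³ = d_o³(1−k⁴), so d_s = 63.7·(1−0.763⁴)^(1/3) = 55.49 mm.
Area ratio A_h/A_s = d_o²(1−k²)/d_s² = (1−k²)/(1−k⁴)^(2/3) = 0.5506.
Mass saving = 1 − 0.5506 = 44.9 %.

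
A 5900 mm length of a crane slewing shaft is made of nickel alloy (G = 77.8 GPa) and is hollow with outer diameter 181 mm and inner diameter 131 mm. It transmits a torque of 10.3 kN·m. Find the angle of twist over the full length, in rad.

0.0102 rad

J = π(d_o⁴ − d_i⁴)/32 = π(0.181⁴ − 0.131⁴)/32 = 7.646×10^-5 m⁴.
θ = T·L/(G·J) = 10300 × 5.90 / (77.8×10⁹ × 7.646×10^-5) = 0.01022 rad.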